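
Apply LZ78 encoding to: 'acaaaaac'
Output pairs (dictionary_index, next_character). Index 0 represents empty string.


LZ78 encoding steps:
Dictionary: {0: ''}
Step 1: w='' (idx 0), next='a' -> output (0, 'a'), add 'a' as idx 1
Step 2: w='' (idx 0), next='c' -> output (0, 'c'), add 'c' as idx 2
Step 3: w='a' (idx 1), next='a' -> output (1, 'a'), add 'aa' as idx 3
Step 4: w='aa' (idx 3), next='a' -> output (3, 'a'), add 'aaa' as idx 4
Step 5: w='c' (idx 2), end of input -> output (2, '')


Encoded: [(0, 'a'), (0, 'c'), (1, 'a'), (3, 'a'), (2, '')]


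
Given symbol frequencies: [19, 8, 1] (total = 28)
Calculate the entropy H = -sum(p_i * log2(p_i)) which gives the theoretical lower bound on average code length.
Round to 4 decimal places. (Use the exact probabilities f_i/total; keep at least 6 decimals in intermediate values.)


Per-symbol terms -p_i * log2(p_i) with p_i = f_i/28:
  p = 19/28 = 0.678571: log2(p) = -0.559427, -p*log2(p) = 0.379611
  p = 8/28 = 0.285714: log2(p) = -1.807355, -p*log2(p) = 0.516387
  p = 1/28 = 0.035714: log2(p) = -4.807355, -p*log2(p) = 0.171691
H = 0.379611 + 0.516387 + 0.171691 = 1.067689

H = 1.0677 bits/symbol


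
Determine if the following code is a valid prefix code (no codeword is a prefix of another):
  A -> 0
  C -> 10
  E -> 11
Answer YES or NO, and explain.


Checking each pair (does one codeword prefix another?):
  A='0' vs C='10': no prefix
  A='0' vs E='11': no prefix
  C='10' vs A='0': no prefix
  C='10' vs E='11': no prefix
  E='11' vs A='0': no prefix
  E='11' vs C='10': no prefix
No violation found over all pairs.

YES -- this is a valid prefix code. No codeword is a prefix of any other codeword.


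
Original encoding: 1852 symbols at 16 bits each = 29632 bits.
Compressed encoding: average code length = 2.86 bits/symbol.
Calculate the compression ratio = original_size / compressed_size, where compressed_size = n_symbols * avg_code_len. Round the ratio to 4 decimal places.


original_size = n_symbols * orig_bits = 1852 * 16 = 29632 bits
compressed_size = n_symbols * avg_code_len = 1852 * 2.86 = 5296.72 bits
ratio = original_size / compressed_size = 29632 / 5296.72 = 5.5944

Compression ratio = 5.5944


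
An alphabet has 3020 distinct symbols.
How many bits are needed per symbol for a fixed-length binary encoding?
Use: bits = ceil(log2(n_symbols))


log2(3020) = 11.5603
Bracket: 2^11 = 2048 < 3020 <= 2^12 = 4096
So ceil(log2(3020)) = 12

bits = ceil(log2(3020)) = ceil(11.5603) = 12 bits


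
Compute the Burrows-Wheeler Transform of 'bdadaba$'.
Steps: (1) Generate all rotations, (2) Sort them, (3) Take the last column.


Rotations (sorted):
  0: $bdadaba -> last char: a
  1: a$bdadab -> last char: b
  2: aba$bdad -> last char: d
  3: adaba$bd -> last char: d
  4: ba$bdada -> last char: a
  5: bdadaba$ -> last char: $
  6: daba$bda -> last char: a
  7: dadaba$b -> last char: b


BWT = abdda$ab


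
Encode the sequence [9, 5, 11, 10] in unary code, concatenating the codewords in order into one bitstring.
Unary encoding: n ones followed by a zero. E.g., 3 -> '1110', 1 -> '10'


Encode each number as n ones followed by a terminating 0:
  9 -> 1111111110 (10 bits)
  5 -> 111110 (6 bits)
  11 -> 111111111110 (12 bits)
  10 -> 11111111110 (11 bits)
Total length = 10 + 6 + 12 + 11 = 39 bits.

Unary([9, 5, 11, 10]) = 111111111011111011111111111011111111110 (39 bits)


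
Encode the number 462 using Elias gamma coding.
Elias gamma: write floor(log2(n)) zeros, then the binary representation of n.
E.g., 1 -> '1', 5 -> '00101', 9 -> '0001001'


num_bits = floor(log2(462)) + 1 = 9
leading_zeros = num_bits - 1 = 8
binary(462) = 111001110

Elias gamma(462) = '00000000' + '111001110' = 00000000111001110 (17 bits)


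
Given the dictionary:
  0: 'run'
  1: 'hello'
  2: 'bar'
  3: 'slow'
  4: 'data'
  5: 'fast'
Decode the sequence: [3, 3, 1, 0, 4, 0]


Look up each index in the dictionary:
  3 -> 'slow'
  3 -> 'slow'
  1 -> 'hello'
  0 -> 'run'
  4 -> 'data'
  0 -> 'run'

Decoded: "slow slow hello run data run"


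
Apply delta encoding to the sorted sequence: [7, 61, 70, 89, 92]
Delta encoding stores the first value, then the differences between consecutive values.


First value: 7
Deltas:
  61 - 7 = 54
  70 - 61 = 9
  89 - 70 = 19
  92 - 89 = 3


Delta encoded: [7, 54, 9, 19, 3]


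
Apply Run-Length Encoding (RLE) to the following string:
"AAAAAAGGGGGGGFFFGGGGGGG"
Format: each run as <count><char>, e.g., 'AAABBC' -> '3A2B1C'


Scanning runs left to right:
  i=0: run of 'A' x 6 -> '6A'
  i=6: run of 'G' x 7 -> '7G'
  i=13: run of 'F' x 3 -> '3F'
  i=16: run of 'G' x 7 -> '7G'

RLE = 6A7G3F7G


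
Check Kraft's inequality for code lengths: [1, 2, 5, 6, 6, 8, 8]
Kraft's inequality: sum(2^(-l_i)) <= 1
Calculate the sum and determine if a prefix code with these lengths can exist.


Sum = 2^(-1) + 2^(-2) + 2^(-5) + 2^(-6) + 2^(-6) + 2^(-8) + 2^(-8)
    = 0.5 + 0.25 + 0.03125 + 0.015625 + 0.015625 + 0.00390625 + 0.00390625
    = 210/256 = 0.8203125
Since 0.8203125 <= 1, Kraft's inequality IS satisfied.
A prefix code with these lengths CAN exist.

Kraft sum = 0.8203125. Satisfied.


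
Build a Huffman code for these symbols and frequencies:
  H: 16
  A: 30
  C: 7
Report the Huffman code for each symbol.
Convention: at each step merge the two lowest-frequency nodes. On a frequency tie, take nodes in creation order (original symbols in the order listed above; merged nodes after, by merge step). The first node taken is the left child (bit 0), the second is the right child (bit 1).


Huffman tree construction:
Step 1: Merge C(7) + H(16) = 23
Step 2: Merge (C+H)(23) + A(30) = 53
Read each symbol's code off the tree from the root (left child = 0, right child = 1).

Codes:
  H: 01 (length 2)
  A: 1 (length 1)
  C: 00 (length 2)
Average code length: 76/53 = 1.4340 bits/symbol


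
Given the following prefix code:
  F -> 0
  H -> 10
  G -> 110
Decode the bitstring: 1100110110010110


Decoding step by step:
Bits 110 -> G
Bits 0 -> F
Bits 110 -> G
Bits 110 -> G
Bits 0 -> F
Bits 10 -> H
Bits 110 -> G


Decoded message: GFGGFHG


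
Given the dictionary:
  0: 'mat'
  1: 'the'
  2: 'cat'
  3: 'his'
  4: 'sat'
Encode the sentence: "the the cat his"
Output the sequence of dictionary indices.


Look up each word in the dictionary:
  'the' -> 1
  'the' -> 1
  'cat' -> 2
  'his' -> 3

Encoded: [1, 1, 2, 3]


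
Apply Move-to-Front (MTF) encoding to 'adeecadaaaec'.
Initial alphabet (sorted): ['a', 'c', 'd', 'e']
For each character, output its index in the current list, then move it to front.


MTF encoding:
'a': index 0 in ['a', 'c', 'd', 'e'] -> ['a', 'c', 'd', 'e']
'd': index 2 in ['a', 'c', 'd', 'e'] -> ['d', 'a', 'c', 'e']
'e': index 3 in ['d', 'a', 'c', 'e'] -> ['e', 'd', 'a', 'c']
'e': index 0 in ['e', 'd', 'a', 'c'] -> ['e', 'd', 'a', 'c']
'c': index 3 in ['e', 'd', 'a', 'c'] -> ['c', 'e', 'd', 'a']
'a': index 3 in ['c', 'e', 'd', 'a'] -> ['a', 'c', 'e', 'd']
'd': index 3 in ['a', 'c', 'e', 'd'] -> ['d', 'a', 'c', 'e']
'a': index 1 in ['d', 'a', 'c', 'e'] -> ['a', 'd', 'c', 'e']
'a': index 0 in ['a', 'd', 'c', 'e'] -> ['a', 'd', 'c', 'e']
'a': index 0 in ['a', 'd', 'c', 'e'] -> ['a', 'd', 'c', 'e']
'e': index 3 in ['a', 'd', 'c', 'e'] -> ['e', 'a', 'd', 'c']
'c': index 3 in ['e', 'a', 'd', 'c'] -> ['c', 'e', 'a', 'd']


Output: [0, 2, 3, 0, 3, 3, 3, 1, 0, 0, 3, 3]


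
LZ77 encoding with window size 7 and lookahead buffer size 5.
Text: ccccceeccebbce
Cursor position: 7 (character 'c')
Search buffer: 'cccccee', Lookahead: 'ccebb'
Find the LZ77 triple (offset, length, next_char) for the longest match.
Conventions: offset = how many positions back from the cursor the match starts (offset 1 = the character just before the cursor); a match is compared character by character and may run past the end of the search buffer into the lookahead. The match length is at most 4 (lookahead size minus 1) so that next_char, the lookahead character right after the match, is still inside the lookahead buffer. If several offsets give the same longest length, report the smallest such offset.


Try each offset into the search buffer:
  offset=1 (pos 6, char 'e'): match length 0
  offset=2 (pos 5, char 'e'): match length 0
  offset=3 (pos 4, char 'c'): match length 1
  offset=4 (pos 3, char 'c'): match length 3
  offset=5 (pos 2, char 'c'): match length 2
  offset=6 (pos 1, char 'c'): match length 2
  offset=7 (pos 0, char 'c'): match length 2
Longest match has length 3 at offset 4.
next_char = character at position 7 + 3 = 10 -> 'b'

Best match: offset=4, length=3 (matching 'cce' starting at position 3)
LZ77 triple: (4, 3, 'b')


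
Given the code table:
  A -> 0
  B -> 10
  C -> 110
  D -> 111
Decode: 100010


Decoding:
10 -> B
0 -> A
0 -> A
10 -> B


Result: BAAB


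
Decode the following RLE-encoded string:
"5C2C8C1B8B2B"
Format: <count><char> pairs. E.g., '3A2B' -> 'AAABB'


Expanding each <count><char> pair:
  5C -> 'CCCCC'
  2C -> 'CC'
  8C -> 'CCCCCCCC'
  1B -> 'B'
  8B -> 'BBBBBBBB'
  2B -> 'BB'

Decoded = CCCCCCCCCCCCCCCBBBBBBBBBBB


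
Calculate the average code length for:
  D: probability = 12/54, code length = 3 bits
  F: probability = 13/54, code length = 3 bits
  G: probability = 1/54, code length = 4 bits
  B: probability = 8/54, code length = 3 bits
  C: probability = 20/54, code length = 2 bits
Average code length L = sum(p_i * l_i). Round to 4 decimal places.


Weighted contributions p_i * l_i:
  D: (12/54) * 3 = 36/54
  F: (13/54) * 3 = 39/54
  G: (1/54) * 4 = 4/54
  B: (8/54) * 3 = 24/54
  C: (20/54) * 2 = 40/54
Sum = (36 + 39 + 4 + 24 + 40)/54 = 143/54

L = 143/54 = 2.6481 bits/symbol


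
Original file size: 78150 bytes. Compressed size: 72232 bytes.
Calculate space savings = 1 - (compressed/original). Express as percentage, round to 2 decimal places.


ratio = compressed/original = 72232/78150 = 0.924274
savings = 1 - ratio = 1 - 0.924274 = 0.075726
as a percentage: 0.075726 * 100 = 7.57%

Space savings = 1 - 72232/78150 = 7.57%


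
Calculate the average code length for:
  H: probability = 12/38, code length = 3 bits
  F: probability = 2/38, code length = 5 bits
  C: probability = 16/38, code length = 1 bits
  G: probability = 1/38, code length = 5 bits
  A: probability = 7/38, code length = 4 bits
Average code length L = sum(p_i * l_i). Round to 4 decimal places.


Weighted contributions p_i * l_i:
  H: (12/38) * 3 = 36/38
  F: (2/38) * 5 = 10/38
  C: (16/38) * 1 = 16/38
  G: (1/38) * 5 = 5/38
  A: (7/38) * 4 = 28/38
Sum = (36 + 10 + 16 + 5 + 28)/38 = 95/38

L = 95/38 = 2.5000 bits/symbol


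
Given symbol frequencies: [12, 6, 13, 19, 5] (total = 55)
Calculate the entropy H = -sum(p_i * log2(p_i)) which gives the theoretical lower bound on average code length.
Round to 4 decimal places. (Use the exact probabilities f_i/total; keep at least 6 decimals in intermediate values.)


Per-symbol terms -p_i * log2(p_i) with p_i = f_i/55:
  p = 12/55 = 0.218182: log2(p) = -2.196397, -p*log2(p) = 0.479214
  p = 6/55 = 0.109091: log2(p) = -3.196397, -p*log2(p) = 0.348698
  p = 13/55 = 0.236364: log2(p) = -2.080920, -p*log2(p) = 0.491854
  p = 19/55 = 0.345455: log2(p) = -1.533432, -p*log2(p) = 0.529731
  p = 5/55 = 0.090909: log2(p) = -3.459432, -p*log2(p) = 0.314494
H = 0.479214 + 0.348698 + 0.491854 + 0.529731 + 0.314494 = 2.163991

H = 2.164 bits/symbol


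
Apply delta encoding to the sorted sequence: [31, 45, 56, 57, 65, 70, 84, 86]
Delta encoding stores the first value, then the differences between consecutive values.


First value: 31
Deltas:
  45 - 31 = 14
  56 - 45 = 11
  57 - 56 = 1
  65 - 57 = 8
  70 - 65 = 5
  84 - 70 = 14
  86 - 84 = 2


Delta encoded: [31, 14, 11, 1, 8, 5, 14, 2]


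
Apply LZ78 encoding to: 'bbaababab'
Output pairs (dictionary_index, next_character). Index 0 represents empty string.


LZ78 encoding steps:
Dictionary: {0: ''}
Step 1: w='' (idx 0), next='b' -> output (0, 'b'), add 'b' as idx 1
Step 2: w='b' (idx 1), next='a' -> output (1, 'a'), add 'ba' as idx 2
Step 3: w='' (idx 0), next='a' -> output (0, 'a'), add 'a' as idx 3
Step 4: w='ba' (idx 2), next='b' -> output (2, 'b'), add 'bab' as idx 4
Step 5: w='a' (idx 3), next='b' -> output (3, 'b'), add 'ab' as idx 5


Encoded: [(0, 'b'), (1, 'a'), (0, 'a'), (2, 'b'), (3, 'b')]


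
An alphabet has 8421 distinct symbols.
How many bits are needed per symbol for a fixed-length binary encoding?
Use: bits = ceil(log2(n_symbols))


log2(8421) = 13.0398
Bracket: 2^13 = 8192 < 8421 <= 2^14 = 16384
So ceil(log2(8421)) = 14

bits = ceil(log2(8421)) = ceil(13.0398) = 14 bits


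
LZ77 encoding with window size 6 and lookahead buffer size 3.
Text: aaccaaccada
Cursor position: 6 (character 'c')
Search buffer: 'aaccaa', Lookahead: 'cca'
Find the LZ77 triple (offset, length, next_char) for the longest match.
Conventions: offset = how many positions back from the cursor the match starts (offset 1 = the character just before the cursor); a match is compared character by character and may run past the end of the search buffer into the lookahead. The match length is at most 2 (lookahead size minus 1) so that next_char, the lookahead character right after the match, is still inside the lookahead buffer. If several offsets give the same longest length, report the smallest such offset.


Try each offset into the search buffer:
  offset=1 (pos 5, char 'a'): match length 0
  offset=2 (pos 4, char 'a'): match length 0
  offset=3 (pos 3, char 'c'): match length 1
  offset=4 (pos 2, char 'c'): match length 2
  offset=5 (pos 1, char 'a'): match length 0
  offset=6 (pos 0, char 'a'): match length 0
Longest match has length 2 at offset 4.
next_char = character at position 6 + 2 = 8 -> 'a'

Best match: offset=4, length=2 (matching 'cc' starting at position 2)
LZ77 triple: (4, 2, 'a')


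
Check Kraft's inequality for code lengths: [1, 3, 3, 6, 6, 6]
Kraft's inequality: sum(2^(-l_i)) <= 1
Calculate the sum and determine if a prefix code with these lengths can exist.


Sum = 2^(-1) + 2^(-3) + 2^(-3) + 2^(-6) + 2^(-6) + 2^(-6)
    = 0.5 + 0.125 + 0.125 + 0.015625 + 0.015625 + 0.015625
    = 51/64 = 0.796875
Since 0.796875 <= 1, Kraft's inequality IS satisfied.
A prefix code with these lengths CAN exist.

Kraft sum = 0.796875. Satisfied.


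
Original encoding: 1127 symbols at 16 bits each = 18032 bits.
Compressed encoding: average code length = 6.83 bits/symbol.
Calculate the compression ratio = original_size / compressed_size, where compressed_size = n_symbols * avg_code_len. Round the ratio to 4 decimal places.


original_size = n_symbols * orig_bits = 1127 * 16 = 18032 bits
compressed_size = n_symbols * avg_code_len = 1127 * 6.83 = 7697.41 bits
ratio = original_size / compressed_size = 18032 / 7697.41 = 2.3426

Compression ratio = 2.3426


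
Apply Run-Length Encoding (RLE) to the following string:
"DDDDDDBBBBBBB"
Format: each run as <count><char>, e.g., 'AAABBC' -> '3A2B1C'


Scanning runs left to right:
  i=0: run of 'D' x 6 -> '6D'
  i=6: run of 'B' x 7 -> '7B'

RLE = 6D7B


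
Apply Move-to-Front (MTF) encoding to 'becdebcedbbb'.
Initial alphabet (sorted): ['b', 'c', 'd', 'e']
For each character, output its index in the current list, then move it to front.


MTF encoding:
'b': index 0 in ['b', 'c', 'd', 'e'] -> ['b', 'c', 'd', 'e']
'e': index 3 in ['b', 'c', 'd', 'e'] -> ['e', 'b', 'c', 'd']
'c': index 2 in ['e', 'b', 'c', 'd'] -> ['c', 'e', 'b', 'd']
'd': index 3 in ['c', 'e', 'b', 'd'] -> ['d', 'c', 'e', 'b']
'e': index 2 in ['d', 'c', 'e', 'b'] -> ['e', 'd', 'c', 'b']
'b': index 3 in ['e', 'd', 'c', 'b'] -> ['b', 'e', 'd', 'c']
'c': index 3 in ['b', 'e', 'd', 'c'] -> ['c', 'b', 'e', 'd']
'e': index 2 in ['c', 'b', 'e', 'd'] -> ['e', 'c', 'b', 'd']
'd': index 3 in ['e', 'c', 'b', 'd'] -> ['d', 'e', 'c', 'b']
'b': index 3 in ['d', 'e', 'c', 'b'] -> ['b', 'd', 'e', 'c']
'b': index 0 in ['b', 'd', 'e', 'c'] -> ['b', 'd', 'e', 'c']
'b': index 0 in ['b', 'd', 'e', 'c'] -> ['b', 'd', 'e', 'c']


Output: [0, 3, 2, 3, 2, 3, 3, 2, 3, 3, 0, 0]


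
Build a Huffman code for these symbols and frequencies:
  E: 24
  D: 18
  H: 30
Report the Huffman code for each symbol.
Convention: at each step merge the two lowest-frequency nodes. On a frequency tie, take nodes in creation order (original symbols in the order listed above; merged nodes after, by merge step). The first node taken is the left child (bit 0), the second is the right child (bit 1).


Huffman tree construction:
Step 1: Merge D(18) + E(24) = 42
Step 2: Merge H(30) + (D+E)(42) = 72
Read each symbol's code off the tree from the root (left child = 0, right child = 1).

Codes:
  E: 11 (length 2)
  D: 10 (length 2)
  H: 0 (length 1)
Average code length: 114/72 = 1.5833 bits/symbol


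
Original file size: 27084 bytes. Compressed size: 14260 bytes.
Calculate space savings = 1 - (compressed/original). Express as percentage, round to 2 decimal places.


ratio = compressed/original = 14260/27084 = 0.52651
savings = 1 - ratio = 1 - 0.52651 = 0.47349
as a percentage: 0.47349 * 100 = 47.35%

Space savings = 1 - 14260/27084 = 47.35%


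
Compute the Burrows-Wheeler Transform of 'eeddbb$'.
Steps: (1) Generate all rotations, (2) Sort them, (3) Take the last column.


Rotations (sorted):
  0: $eeddbb -> last char: b
  1: b$eeddb -> last char: b
  2: bb$eedd -> last char: d
  3: dbb$eed -> last char: d
  4: ddbb$ee -> last char: e
  5: eddbb$e -> last char: e
  6: eeddbb$ -> last char: $


BWT = bbddee$


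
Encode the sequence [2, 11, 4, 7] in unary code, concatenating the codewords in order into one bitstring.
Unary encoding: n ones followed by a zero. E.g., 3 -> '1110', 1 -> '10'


Encode each number as n ones followed by a terminating 0:
  2 -> 110 (3 bits)
  11 -> 111111111110 (12 bits)
  4 -> 11110 (5 bits)
  7 -> 11111110 (8 bits)
Total length = 3 + 12 + 5 + 8 = 28 bits.

Unary([2, 11, 4, 7]) = 1101111111111101111011111110 (28 bits)


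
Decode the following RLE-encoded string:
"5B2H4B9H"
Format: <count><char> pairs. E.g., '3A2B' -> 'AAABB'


Expanding each <count><char> pair:
  5B -> 'BBBBB'
  2H -> 'HH'
  4B -> 'BBBB'
  9H -> 'HHHHHHHHH'

Decoded = BBBBBHHBBBBHHHHHHHHH


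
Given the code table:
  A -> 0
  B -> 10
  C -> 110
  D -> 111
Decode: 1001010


Decoding:
10 -> B
0 -> A
10 -> B
10 -> B


Result: BABB


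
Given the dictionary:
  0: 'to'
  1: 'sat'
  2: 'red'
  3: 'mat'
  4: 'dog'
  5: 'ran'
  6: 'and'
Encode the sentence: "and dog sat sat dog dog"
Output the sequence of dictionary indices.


Look up each word in the dictionary:
  'and' -> 6
  'dog' -> 4
  'sat' -> 1
  'sat' -> 1
  'dog' -> 4
  'dog' -> 4

Encoded: [6, 4, 1, 1, 4, 4]


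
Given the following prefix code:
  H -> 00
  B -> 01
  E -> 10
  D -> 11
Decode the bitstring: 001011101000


Decoding step by step:
Bits 00 -> H
Bits 10 -> E
Bits 11 -> D
Bits 10 -> E
Bits 10 -> E
Bits 00 -> H


Decoded message: HEDEEH


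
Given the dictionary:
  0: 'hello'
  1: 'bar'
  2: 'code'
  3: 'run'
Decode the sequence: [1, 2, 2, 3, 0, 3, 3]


Look up each index in the dictionary:
  1 -> 'bar'
  2 -> 'code'
  2 -> 'code'
  3 -> 'run'
  0 -> 'hello'
  3 -> 'run'
  3 -> 'run'

Decoded: "bar code code run hello run run"


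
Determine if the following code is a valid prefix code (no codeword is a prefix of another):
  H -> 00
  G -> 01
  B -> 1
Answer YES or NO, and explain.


Checking each pair (does one codeword prefix another?):
  H='00' vs G='01': no prefix
  H='00' vs B='1': no prefix
  G='01' vs H='00': no prefix
  G='01' vs B='1': no prefix
  B='1' vs H='00': no prefix
  B='1' vs G='01': no prefix
No violation found over all pairs.

YES -- this is a valid prefix code. No codeword is a prefix of any other codeword.


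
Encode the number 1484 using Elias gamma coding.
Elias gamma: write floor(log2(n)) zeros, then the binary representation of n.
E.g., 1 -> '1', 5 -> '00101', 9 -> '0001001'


num_bits = floor(log2(1484)) + 1 = 11
leading_zeros = num_bits - 1 = 10
binary(1484) = 10111001100

Elias gamma(1484) = '0000000000' + '10111001100' = 000000000010111001100 (21 bits)


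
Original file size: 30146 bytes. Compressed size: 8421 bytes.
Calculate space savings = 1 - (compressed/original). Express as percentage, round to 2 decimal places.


ratio = compressed/original = 8421/30146 = 0.279341
savings = 1 - ratio = 1 - 0.279341 = 0.720659
as a percentage: 0.720659 * 100 = 72.07%

Space savings = 1 - 8421/30146 = 72.07%


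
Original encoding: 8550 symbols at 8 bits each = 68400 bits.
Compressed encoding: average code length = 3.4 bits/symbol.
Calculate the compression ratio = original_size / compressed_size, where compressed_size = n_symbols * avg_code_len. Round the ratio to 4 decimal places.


original_size = n_symbols * orig_bits = 8550 * 8 = 68400 bits
compressed_size = n_symbols * avg_code_len = 8550 * 3.4 = 29070.0 bits
ratio = original_size / compressed_size = 68400 / 29070.0 = 2.3529

Compression ratio = 2.3529


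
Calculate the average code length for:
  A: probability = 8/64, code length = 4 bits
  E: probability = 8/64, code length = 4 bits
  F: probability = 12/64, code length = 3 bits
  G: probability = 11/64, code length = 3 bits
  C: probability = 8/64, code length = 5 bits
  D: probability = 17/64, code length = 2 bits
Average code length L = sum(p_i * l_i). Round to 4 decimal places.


Weighted contributions p_i * l_i:
  A: (8/64) * 4 = 32/64
  E: (8/64) * 4 = 32/64
  F: (12/64) * 3 = 36/64
  G: (11/64) * 3 = 33/64
  C: (8/64) * 5 = 40/64
  D: (17/64) * 2 = 34/64
Sum = (32 + 32 + 36 + 33 + 40 + 34)/64 = 207/64

L = 207/64 = 3.2344 bits/symbol


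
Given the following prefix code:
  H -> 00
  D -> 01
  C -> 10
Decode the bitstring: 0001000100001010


Decoding step by step:
Bits 00 -> H
Bits 01 -> D
Bits 00 -> H
Bits 01 -> D
Bits 00 -> H
Bits 00 -> H
Bits 10 -> C
Bits 10 -> C


Decoded message: HDHDHHCC


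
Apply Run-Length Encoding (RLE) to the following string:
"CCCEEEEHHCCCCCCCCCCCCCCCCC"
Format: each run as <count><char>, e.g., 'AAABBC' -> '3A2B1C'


Scanning runs left to right:
  i=0: run of 'C' x 3 -> '3C'
  i=3: run of 'E' x 4 -> '4E'
  i=7: run of 'H' x 2 -> '2H'
  i=9: run of 'C' x 17 -> '17C'

RLE = 3C4E2H17C


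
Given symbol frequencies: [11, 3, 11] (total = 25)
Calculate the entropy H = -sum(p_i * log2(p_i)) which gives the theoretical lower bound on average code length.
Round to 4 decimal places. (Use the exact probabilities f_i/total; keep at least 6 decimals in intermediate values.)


Per-symbol terms -p_i * log2(p_i) with p_i = f_i/25:
  p = 11/25 = 0.440000: log2(p) = -1.184425, -p*log2(p) = 0.521147
  p = 3/25 = 0.120000: log2(p) = -3.058894, -p*log2(p) = 0.367067
  p = 11/25 = 0.440000: log2(p) = -1.184425, -p*log2(p) = 0.521147
H = 0.521147 + 0.367067 + 0.521147 = 1.409361

H = 1.4094 bits/symbol


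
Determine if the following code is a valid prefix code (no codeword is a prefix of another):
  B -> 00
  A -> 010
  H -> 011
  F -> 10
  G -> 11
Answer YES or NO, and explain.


Checking each pair (does one codeword prefix another?):
  B='00' vs A='010': no prefix
  B='00' vs H='011': no prefix
  B='00' vs F='10': no prefix
  B='00' vs G='11': no prefix
  A='010' vs B='00': no prefix
  A='010' vs H='011': no prefix
  A='010' vs F='10': no prefix
  A='010' vs G='11': no prefix
  H='011' vs B='00': no prefix
  H='011' vs A='010': no prefix
  H='011' vs F='10': no prefix
  H='011' vs G='11': no prefix
  F='10' vs B='00': no prefix
  F='10' vs A='010': no prefix
  F='10' vs H='011': no prefix
  F='10' vs G='11': no prefix
  G='11' vs B='00': no prefix
  G='11' vs A='010': no prefix
  G='11' vs H='011': no prefix
  G='11' vs F='10': no prefix
No violation found over all pairs.

YES -- this is a valid prefix code. No codeword is a prefix of any other codeword.


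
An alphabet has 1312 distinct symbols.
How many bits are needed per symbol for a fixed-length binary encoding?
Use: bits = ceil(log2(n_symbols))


log2(1312) = 10.3576
Bracket: 2^10 = 1024 < 1312 <= 2^11 = 2048
So ceil(log2(1312)) = 11

bits = ceil(log2(1312)) = ceil(10.3576) = 11 bits


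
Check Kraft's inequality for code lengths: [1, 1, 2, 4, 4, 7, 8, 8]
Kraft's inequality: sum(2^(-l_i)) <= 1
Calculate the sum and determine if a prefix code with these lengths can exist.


Sum = 2^(-1) + 2^(-1) + 2^(-2) + 2^(-4) + 2^(-4) + 2^(-7) + 2^(-8) + 2^(-8)
    = 0.5 + 0.5 + 0.25 + 0.0625 + 0.0625 + 0.0078125 + 0.00390625 + 0.00390625
    = 356/256 = 1.390625
Since 1.390625 > 1, Kraft's inequality is NOT satisfied.
A prefix code with these lengths CANNOT exist.

Kraft sum = 1.390625. Not satisfied.


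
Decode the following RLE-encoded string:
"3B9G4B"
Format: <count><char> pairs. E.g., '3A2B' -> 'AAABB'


Expanding each <count><char> pair:
  3B -> 'BBB'
  9G -> 'GGGGGGGGG'
  4B -> 'BBBB'

Decoded = BBBGGGGGGGGGBBBB


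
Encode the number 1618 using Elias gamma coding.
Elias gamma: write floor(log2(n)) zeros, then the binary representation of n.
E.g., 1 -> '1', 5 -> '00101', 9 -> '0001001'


num_bits = floor(log2(1618)) + 1 = 11
leading_zeros = num_bits - 1 = 10
binary(1618) = 11001010010

Elias gamma(1618) = '0000000000' + '11001010010' = 000000000011001010010 (21 bits)


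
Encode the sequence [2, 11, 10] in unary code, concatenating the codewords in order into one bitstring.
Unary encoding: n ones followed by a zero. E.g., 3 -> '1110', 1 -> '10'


Encode each number as n ones followed by a terminating 0:
  2 -> 110 (3 bits)
  11 -> 111111111110 (12 bits)
  10 -> 11111111110 (11 bits)
Total length = 3 + 12 + 11 = 26 bits.

Unary([2, 11, 10]) = 11011111111111011111111110 (26 bits)


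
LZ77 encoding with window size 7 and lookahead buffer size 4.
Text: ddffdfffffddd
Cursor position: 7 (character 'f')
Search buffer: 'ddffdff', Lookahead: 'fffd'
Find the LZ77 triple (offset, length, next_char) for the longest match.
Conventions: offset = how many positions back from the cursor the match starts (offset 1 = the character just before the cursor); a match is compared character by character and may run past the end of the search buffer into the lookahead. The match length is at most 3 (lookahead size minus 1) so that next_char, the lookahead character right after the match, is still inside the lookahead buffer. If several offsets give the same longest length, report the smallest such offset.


Try each offset into the search buffer:
  offset=1 (pos 6, char 'f'): match length 3
  offset=2 (pos 5, char 'f'): match length 3
  offset=3 (pos 4, char 'd'): match length 0
  offset=4 (pos 3, char 'f'): match length 1
  offset=5 (pos 2, char 'f'): match length 2
  offset=6 (pos 1, char 'd'): match length 0
  offset=7 (pos 0, char 'd'): match length 0
Longest match has length 3, found at offsets 1, 2; take the smallest, offset 1.
next_char = character at position 7 + 3 = 10 -> 'd'

Best match: offset=1, length=3 (matching 'fff' starting at position 6)
LZ77 triple: (1, 3, 'd')


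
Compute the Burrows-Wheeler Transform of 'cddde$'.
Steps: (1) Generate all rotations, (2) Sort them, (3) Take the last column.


Rotations (sorted):
  0: $cddde -> last char: e
  1: cddde$ -> last char: $
  2: ddde$c -> last char: c
  3: dde$cd -> last char: d
  4: de$cdd -> last char: d
  5: e$cddd -> last char: d


BWT = e$cddd


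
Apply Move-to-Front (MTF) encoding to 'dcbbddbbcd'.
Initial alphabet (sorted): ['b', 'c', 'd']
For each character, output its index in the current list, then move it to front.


MTF encoding:
'd': index 2 in ['b', 'c', 'd'] -> ['d', 'b', 'c']
'c': index 2 in ['d', 'b', 'c'] -> ['c', 'd', 'b']
'b': index 2 in ['c', 'd', 'b'] -> ['b', 'c', 'd']
'b': index 0 in ['b', 'c', 'd'] -> ['b', 'c', 'd']
'd': index 2 in ['b', 'c', 'd'] -> ['d', 'b', 'c']
'd': index 0 in ['d', 'b', 'c'] -> ['d', 'b', 'c']
'b': index 1 in ['d', 'b', 'c'] -> ['b', 'd', 'c']
'b': index 0 in ['b', 'd', 'c'] -> ['b', 'd', 'c']
'c': index 2 in ['b', 'd', 'c'] -> ['c', 'b', 'd']
'd': index 2 in ['c', 'b', 'd'] -> ['d', 'c', 'b']


Output: [2, 2, 2, 0, 2, 0, 1, 0, 2, 2]


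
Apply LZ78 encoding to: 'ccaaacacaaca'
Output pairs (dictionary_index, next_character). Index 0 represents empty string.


LZ78 encoding steps:
Dictionary: {0: ''}
Step 1: w='' (idx 0), next='c' -> output (0, 'c'), add 'c' as idx 1
Step 2: w='c' (idx 1), next='a' -> output (1, 'a'), add 'ca' as idx 2
Step 3: w='' (idx 0), next='a' -> output (0, 'a'), add 'a' as idx 3
Step 4: w='a' (idx 3), next='c' -> output (3, 'c'), add 'ac' as idx 4
Step 5: w='ac' (idx 4), next='a' -> output (4, 'a'), add 'aca' as idx 5
Step 6: w='aca' (idx 5), end of input -> output (5, '')


Encoded: [(0, 'c'), (1, 'a'), (0, 'a'), (3, 'c'), (4, 'a'), (5, '')]


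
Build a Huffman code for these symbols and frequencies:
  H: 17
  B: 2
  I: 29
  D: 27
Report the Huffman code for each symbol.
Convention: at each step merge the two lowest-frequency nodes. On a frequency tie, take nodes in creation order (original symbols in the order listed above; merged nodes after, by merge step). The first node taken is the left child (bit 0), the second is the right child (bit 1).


Huffman tree construction:
Step 1: Merge B(2) + H(17) = 19
Step 2: Merge (B+H)(19) + D(27) = 46
Step 3: Merge I(29) + ((B+H)+D)(46) = 75
Read each symbol's code off the tree from the root (left child = 0, right child = 1).

Codes:
  H: 101 (length 3)
  B: 100 (length 3)
  I: 0 (length 1)
  D: 11 (length 2)
Average code length: 140/75 = 1.8667 bits/symbol


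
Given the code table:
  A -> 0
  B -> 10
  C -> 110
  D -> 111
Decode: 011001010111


Decoding:
0 -> A
110 -> C
0 -> A
10 -> B
10 -> B
111 -> D


Result: ACABBD


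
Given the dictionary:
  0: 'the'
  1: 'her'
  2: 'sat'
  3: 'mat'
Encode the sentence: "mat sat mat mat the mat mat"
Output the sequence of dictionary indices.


Look up each word in the dictionary:
  'mat' -> 3
  'sat' -> 2
  'mat' -> 3
  'mat' -> 3
  'the' -> 0
  'mat' -> 3
  'mat' -> 3

Encoded: [3, 2, 3, 3, 0, 3, 3]


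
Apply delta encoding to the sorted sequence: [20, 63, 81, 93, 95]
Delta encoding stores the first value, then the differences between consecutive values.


First value: 20
Deltas:
  63 - 20 = 43
  81 - 63 = 18
  93 - 81 = 12
  95 - 93 = 2


Delta encoded: [20, 43, 18, 12, 2]


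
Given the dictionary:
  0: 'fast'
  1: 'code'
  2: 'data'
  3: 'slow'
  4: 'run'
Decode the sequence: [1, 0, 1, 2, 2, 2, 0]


Look up each index in the dictionary:
  1 -> 'code'
  0 -> 'fast'
  1 -> 'code'
  2 -> 'data'
  2 -> 'data'
  2 -> 'data'
  0 -> 'fast'

Decoded: "code fast code data data data fast"


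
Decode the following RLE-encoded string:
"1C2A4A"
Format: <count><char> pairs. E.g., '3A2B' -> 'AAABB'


Expanding each <count><char> pair:
  1C -> 'C'
  2A -> 'AA'
  4A -> 'AAAA'

Decoded = CAAAAAA


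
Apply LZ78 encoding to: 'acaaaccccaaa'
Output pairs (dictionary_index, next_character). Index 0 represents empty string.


LZ78 encoding steps:
Dictionary: {0: ''}
Step 1: w='' (idx 0), next='a' -> output (0, 'a'), add 'a' as idx 1
Step 2: w='' (idx 0), next='c' -> output (0, 'c'), add 'c' as idx 2
Step 3: w='a' (idx 1), next='a' -> output (1, 'a'), add 'aa' as idx 3
Step 4: w='a' (idx 1), next='c' -> output (1, 'c'), add 'ac' as idx 4
Step 5: w='c' (idx 2), next='c' -> output (2, 'c'), add 'cc' as idx 5
Step 6: w='c' (idx 2), next='a' -> output (2, 'a'), add 'ca' as idx 6
Step 7: w='aa' (idx 3), end of input -> output (3, '')


Encoded: [(0, 'a'), (0, 'c'), (1, 'a'), (1, 'c'), (2, 'c'), (2, 'a'), (3, '')]


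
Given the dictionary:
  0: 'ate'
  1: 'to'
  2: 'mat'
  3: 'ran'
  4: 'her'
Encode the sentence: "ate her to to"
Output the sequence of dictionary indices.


Look up each word in the dictionary:
  'ate' -> 0
  'her' -> 4
  'to' -> 1
  'to' -> 1

Encoded: [0, 4, 1, 1]


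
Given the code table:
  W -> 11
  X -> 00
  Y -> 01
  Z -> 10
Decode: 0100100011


Decoding:
01 -> Y
00 -> X
10 -> Z
00 -> X
11 -> W


Result: YXZXW


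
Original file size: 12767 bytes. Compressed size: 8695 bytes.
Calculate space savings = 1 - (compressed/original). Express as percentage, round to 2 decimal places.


ratio = compressed/original = 8695/12767 = 0.681053
savings = 1 - ratio = 1 - 0.681053 = 0.318947
as a percentage: 0.318947 * 100 = 31.89%

Space savings = 1 - 8695/12767 = 31.89%


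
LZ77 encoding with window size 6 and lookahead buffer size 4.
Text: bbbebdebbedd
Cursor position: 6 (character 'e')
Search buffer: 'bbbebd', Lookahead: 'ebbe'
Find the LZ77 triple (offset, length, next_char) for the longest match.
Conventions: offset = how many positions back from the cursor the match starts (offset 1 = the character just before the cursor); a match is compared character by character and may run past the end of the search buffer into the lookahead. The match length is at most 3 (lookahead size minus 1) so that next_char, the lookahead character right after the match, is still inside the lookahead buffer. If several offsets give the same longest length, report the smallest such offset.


Try each offset into the search buffer:
  offset=1 (pos 5, char 'd'): match length 0
  offset=2 (pos 4, char 'b'): match length 0
  offset=3 (pos 3, char 'e'): match length 2
  offset=4 (pos 2, char 'b'): match length 0
  offset=5 (pos 1, char 'b'): match length 0
  offset=6 (pos 0, char 'b'): match length 0
Longest match has length 2 at offset 3.
next_char = character at position 6 + 2 = 8 -> 'b'

Best match: offset=3, length=2 (matching 'eb' starting at position 3)
LZ77 triple: (3, 2, 'b')


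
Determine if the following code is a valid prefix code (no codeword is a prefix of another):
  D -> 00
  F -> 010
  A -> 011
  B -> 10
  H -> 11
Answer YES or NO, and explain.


Checking each pair (does one codeword prefix another?):
  D='00' vs F='010': no prefix
  D='00' vs A='011': no prefix
  D='00' vs B='10': no prefix
  D='00' vs H='11': no prefix
  F='010' vs D='00': no prefix
  F='010' vs A='011': no prefix
  F='010' vs B='10': no prefix
  F='010' vs H='11': no prefix
  A='011' vs D='00': no prefix
  A='011' vs F='010': no prefix
  A='011' vs B='10': no prefix
  A='011' vs H='11': no prefix
  B='10' vs D='00': no prefix
  B='10' vs F='010': no prefix
  B='10' vs A='011': no prefix
  B='10' vs H='11': no prefix
  H='11' vs D='00': no prefix
  H='11' vs F='010': no prefix
  H='11' vs A='011': no prefix
  H='11' vs B='10': no prefix
No violation found over all pairs.

YES -- this is a valid prefix code. No codeword is a prefix of any other codeword.


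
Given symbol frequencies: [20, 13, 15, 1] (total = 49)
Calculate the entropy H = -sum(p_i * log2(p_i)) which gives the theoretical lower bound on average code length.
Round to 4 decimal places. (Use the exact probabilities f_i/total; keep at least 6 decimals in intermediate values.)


Per-symbol terms -p_i * log2(p_i) with p_i = f_i/49:
  p = 20/49 = 0.408163: log2(p) = -1.292782, -p*log2(p) = 0.527666
  p = 13/49 = 0.265306: log2(p) = -1.914270, -p*log2(p) = 0.507868
  p = 15/49 = 0.306122: log2(p) = -1.707819, -p*log2(p) = 0.522802
  p = 1/49 = 0.020408: log2(p) = -5.614710, -p*log2(p) = 0.114586
H = 0.527666 + 0.507868 + 0.522802 + 0.114586 = 1.672922

H = 1.6729 bits/symbol


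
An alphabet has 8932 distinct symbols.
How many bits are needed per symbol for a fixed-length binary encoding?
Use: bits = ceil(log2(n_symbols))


log2(8932) = 13.1248
Bracket: 2^13 = 8192 < 8932 <= 2^14 = 16384
So ceil(log2(8932)) = 14

bits = ceil(log2(8932)) = ceil(13.1248) = 14 bits


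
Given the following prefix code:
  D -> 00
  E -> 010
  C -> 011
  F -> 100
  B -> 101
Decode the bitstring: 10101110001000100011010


Decoding step by step:
Bits 101 -> B
Bits 011 -> C
Bits 100 -> F
Bits 010 -> E
Bits 00 -> D
Bits 100 -> F
Bits 011 -> C
Bits 010 -> E


Decoded message: BCFEDFCE


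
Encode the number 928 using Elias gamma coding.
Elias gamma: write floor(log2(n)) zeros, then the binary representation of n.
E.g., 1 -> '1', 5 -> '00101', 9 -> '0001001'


num_bits = floor(log2(928)) + 1 = 10
leading_zeros = num_bits - 1 = 9
binary(928) = 1110100000

Elias gamma(928) = '000000000' + '1110100000' = 0000000001110100000 (19 bits)


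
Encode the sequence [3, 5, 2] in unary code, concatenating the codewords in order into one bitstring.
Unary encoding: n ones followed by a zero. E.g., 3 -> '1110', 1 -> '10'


Encode each number as n ones followed by a terminating 0:
  3 -> 1110 (4 bits)
  5 -> 111110 (6 bits)
  2 -> 110 (3 bits)
Total length = 4 + 6 + 3 = 13 bits.

Unary([3, 5, 2]) = 1110111110110 (13 bits)


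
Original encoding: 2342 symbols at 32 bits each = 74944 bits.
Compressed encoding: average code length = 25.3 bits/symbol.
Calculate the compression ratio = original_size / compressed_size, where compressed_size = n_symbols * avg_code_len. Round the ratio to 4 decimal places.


original_size = n_symbols * orig_bits = 2342 * 32 = 74944 bits
compressed_size = n_symbols * avg_code_len = 2342 * 25.3 = 59252.6 bits
ratio = original_size / compressed_size = 74944 / 59252.6 = 1.2648

Compression ratio = 1.2648


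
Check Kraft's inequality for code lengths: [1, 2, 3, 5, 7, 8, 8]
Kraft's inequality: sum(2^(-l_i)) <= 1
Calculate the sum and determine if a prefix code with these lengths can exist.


Sum = 2^(-1) + 2^(-2) + 2^(-3) + 2^(-5) + 2^(-7) + 2^(-8) + 2^(-8)
    = 0.5 + 0.25 + 0.125 + 0.03125 + 0.0078125 + 0.00390625 + 0.00390625
    = 236/256 = 0.921875
Since 0.921875 <= 1, Kraft's inequality IS satisfied.
A prefix code with these lengths CAN exist.

Kraft sum = 0.921875. Satisfied.


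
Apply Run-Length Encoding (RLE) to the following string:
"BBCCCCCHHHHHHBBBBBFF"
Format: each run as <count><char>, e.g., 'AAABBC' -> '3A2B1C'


Scanning runs left to right:
  i=0: run of 'B' x 2 -> '2B'
  i=2: run of 'C' x 5 -> '5C'
  i=7: run of 'H' x 6 -> '6H'
  i=13: run of 'B' x 5 -> '5B'
  i=18: run of 'F' x 2 -> '2F'

RLE = 2B5C6H5B2F


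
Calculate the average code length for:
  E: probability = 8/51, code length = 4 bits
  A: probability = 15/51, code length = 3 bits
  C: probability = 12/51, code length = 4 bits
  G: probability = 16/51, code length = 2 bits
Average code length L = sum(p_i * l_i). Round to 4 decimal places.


Weighted contributions p_i * l_i:
  E: (8/51) * 4 = 32/51
  A: (15/51) * 3 = 45/51
  C: (12/51) * 4 = 48/51
  G: (16/51) * 2 = 32/51
Sum = (32 + 45 + 48 + 32)/51 = 157/51

L = 157/51 = 3.0784 bits/symbol


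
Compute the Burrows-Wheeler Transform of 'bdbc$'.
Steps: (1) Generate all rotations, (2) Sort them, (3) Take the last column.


Rotations (sorted):
  0: $bdbc -> last char: c
  1: bc$bd -> last char: d
  2: bdbc$ -> last char: $
  3: c$bdb -> last char: b
  4: dbc$b -> last char: b


BWT = cd$bb


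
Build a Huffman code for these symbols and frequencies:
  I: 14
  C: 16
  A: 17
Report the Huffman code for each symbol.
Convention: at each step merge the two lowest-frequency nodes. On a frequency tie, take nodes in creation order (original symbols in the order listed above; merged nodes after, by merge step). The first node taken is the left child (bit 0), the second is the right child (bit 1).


Huffman tree construction:
Step 1: Merge I(14) + C(16) = 30
Step 2: Merge A(17) + (I+C)(30) = 47
Read each symbol's code off the tree from the root (left child = 0, right child = 1).

Codes:
  I: 10 (length 2)
  C: 11 (length 2)
  A: 0 (length 1)
Average code length: 77/47 = 1.6383 bits/symbol


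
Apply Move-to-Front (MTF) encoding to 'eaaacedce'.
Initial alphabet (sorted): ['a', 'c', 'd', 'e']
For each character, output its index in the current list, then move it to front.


MTF encoding:
'e': index 3 in ['a', 'c', 'd', 'e'] -> ['e', 'a', 'c', 'd']
'a': index 1 in ['e', 'a', 'c', 'd'] -> ['a', 'e', 'c', 'd']
'a': index 0 in ['a', 'e', 'c', 'd'] -> ['a', 'e', 'c', 'd']
'a': index 0 in ['a', 'e', 'c', 'd'] -> ['a', 'e', 'c', 'd']
'c': index 2 in ['a', 'e', 'c', 'd'] -> ['c', 'a', 'e', 'd']
'e': index 2 in ['c', 'a', 'e', 'd'] -> ['e', 'c', 'a', 'd']
'd': index 3 in ['e', 'c', 'a', 'd'] -> ['d', 'e', 'c', 'a']
'c': index 2 in ['d', 'e', 'c', 'a'] -> ['c', 'd', 'e', 'a']
'e': index 2 in ['c', 'd', 'e', 'a'] -> ['e', 'c', 'd', 'a']


Output: [3, 1, 0, 0, 2, 2, 3, 2, 2]


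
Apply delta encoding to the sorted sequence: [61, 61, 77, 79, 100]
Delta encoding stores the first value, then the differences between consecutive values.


First value: 61
Deltas:
  61 - 61 = 0
  77 - 61 = 16
  79 - 77 = 2
  100 - 79 = 21


Delta encoded: [61, 0, 16, 2, 21]
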